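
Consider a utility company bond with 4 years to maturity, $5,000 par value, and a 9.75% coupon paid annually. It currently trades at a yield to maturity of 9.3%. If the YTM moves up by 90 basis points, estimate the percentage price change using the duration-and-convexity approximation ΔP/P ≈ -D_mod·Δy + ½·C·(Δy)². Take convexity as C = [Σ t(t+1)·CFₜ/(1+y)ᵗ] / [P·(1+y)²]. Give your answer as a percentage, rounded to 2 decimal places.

With y = 0.093:
  t   CF        PV=CF/(1+0.093)^t    t·PV        t(t+1)·PV
  1       487.50       446.0201       446.0201         892.0403
  2       487.50       408.0697       816.1393       2,448.4179
  3       487.50       373.3483     1,120.0448       4,480.1791
  4     5,487.50     3,844.9782    15,379.9129      76,899.5646
  Σ                  5,072.4163    17,762.1171      84,720.2020
P = 5,072.4163; D_Mac = 3.50171 yrs; D_mod = 3.20376 yrs; C = 13.98079.
Duration effect: -3.20376 × (+0.009) = -0.028834
Convexity effect: 0.5 × 13.98079 × (0.009)² = +0.0005662
ΔP/P ≈ -0.028834 + 0.0005662 = -0.028268 = -2.8268%.

-2.83%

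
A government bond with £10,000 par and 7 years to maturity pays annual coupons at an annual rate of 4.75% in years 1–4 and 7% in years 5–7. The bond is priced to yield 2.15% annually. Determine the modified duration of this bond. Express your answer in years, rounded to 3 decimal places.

Periodic yield y = 0.0215. First find Macaulay duration:
  t   CF        PV=CF/(1+0.0215)^t    t·PV
  1       475.00       465.0024       465.0024
  2       475.00       455.2153       910.4306
  3       475.00       445.6342     1,336.9025
  4       475.00       436.2547     1,745.0188
  5       700.00       629.3702     3,146.8511
  6       700.00       616.1236     3,696.7413
  7    10,700.00     9,219.6658    64,537.6609
  Σ                 12,267.2663    75,838.6078
P = 12,267.2663; Macaulay duration = 75,838.6078 / 12,267.2663 = 6.18219 years.
Modified duration = D_Mac / (1 + y) = 6.18219 / 1.0215 = 6.05207 years.

6.052 years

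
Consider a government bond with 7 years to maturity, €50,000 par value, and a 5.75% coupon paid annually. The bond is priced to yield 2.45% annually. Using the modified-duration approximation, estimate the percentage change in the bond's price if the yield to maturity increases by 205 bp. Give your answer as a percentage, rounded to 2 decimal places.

Periodic yield y = 0.0245. Modified duration first:
  t   CF        PV=CF/(1+0.0245)^t    t·PV
  1     2,875.00     2,806.2469     2,806.2469
  2     2,875.00     2,739.1381     5,478.2761
  3     2,875.00     2,673.6340     8,020.9021
  4     2,875.00     2,609.6965    10,438.7859
  5     2,875.00     2,547.2879    12,736.4396
  6     2,875.00     2,486.3718    14,918.2308
  7    52,875.00    44,634.0855   312,438.5986
  Σ                 60,496.4608   366,837.4801
P = 60,496.4608; D_Mac = 6.06378 yrs; D_mod = 6.06378/(1+0.0245) = 5.91877 yrs.
ΔP/P ≈ -D_mod · Δy = -5.91877 × (+0.0205) = -0.121335 = -12.1335%.

-12.13%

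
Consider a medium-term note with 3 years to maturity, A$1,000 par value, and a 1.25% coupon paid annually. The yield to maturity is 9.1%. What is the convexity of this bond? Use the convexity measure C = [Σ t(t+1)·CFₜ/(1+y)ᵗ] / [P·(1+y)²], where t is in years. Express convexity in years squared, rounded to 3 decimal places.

9.896

With y = 0.091:
  t   CF        PV=CF/(1+0.091)^t    t·PV        t(t+1)·PV
  1        12.50        11.4574        11.4574          22.9148
  2        12.50        10.5017        21.0034          63.0103
  3     1,012.50       779.6879     2,339.0636       9,356.2545
  Σ                    801.6470     2,371.5244       9,442.1796
P = 801.6470.
Convexity = Σ t(t+1)·PV / [P·(1+y)²] = 9,442.1796 / (801.6470 × 1.190281) = 9.89554.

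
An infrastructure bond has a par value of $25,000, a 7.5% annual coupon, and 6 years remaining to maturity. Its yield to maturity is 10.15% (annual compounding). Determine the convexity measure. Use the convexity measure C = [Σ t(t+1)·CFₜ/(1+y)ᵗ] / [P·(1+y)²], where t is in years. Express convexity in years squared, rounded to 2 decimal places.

26.88

With y = 0.1015:
  t   CF        PV=CF/(1+0.1015)^t    t·PV        t(t+1)·PV
  1     1,875.00     1,702.2242     1,702.2242       3,404.4485
  2     1,875.00     1,545.3693     3,090.7385       9,272.2156
  3     1,875.00     1,402.9680     4,208.9040      16,835.6161
  4     1,875.00     1,273.6886     5,094.7545      25,473.7723
  5     1,875.00     1,156.3219     5,781.6097      34,689.6581
  6    26,875.00    15,046.7070    90,280.2420     631,961.6938
  Σ                 22,127.2791   110,158.4729     721,637.4042
P = 22,127.2791.
Convexity = Σ t(t+1)·PV / [P·(1+y)²] = 721,637.4042 / (22,127.2791 × 1.213302) = 26.87955.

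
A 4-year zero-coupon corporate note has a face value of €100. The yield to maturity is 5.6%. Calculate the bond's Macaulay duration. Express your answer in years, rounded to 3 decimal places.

4.000 years

A zero-coupon bond has a single cash flow at maturity, so its Macaulay duration equals its maturity: 4 years.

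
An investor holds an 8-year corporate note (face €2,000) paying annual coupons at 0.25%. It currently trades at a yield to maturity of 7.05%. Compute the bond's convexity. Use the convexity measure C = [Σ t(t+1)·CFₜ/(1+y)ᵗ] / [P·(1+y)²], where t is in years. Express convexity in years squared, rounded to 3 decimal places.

61.834

With y = 0.0705:
  t   CF        PV=CF/(1+0.0705)^t    t·PV        t(t+1)·PV
  1         5.00         4.6707         4.6707           9.3414
  2         5.00         4.3631         8.7262          26.1787
  3         5.00         4.0758        12.2273          48.9093
  4         5.00         3.8074        15.2294          76.1471
  5         5.00         3.5566        17.7831         106.6984
  6         5.00         3.3224        19.9343         139.5402
  7         5.00         3.1036        21.7251         173.8006
  8     2,005.00     1,162.5751     9,300.6005      83,705.4047
  Σ                  1,189.4746     9,400.8967      84,286.0204
P = 1,189.4746.
Convexity = Σ t(t+1)·PV / [P·(1+y)²] = 84,286.0204 / (1,189.4746 × 1.145970) = 61.83396.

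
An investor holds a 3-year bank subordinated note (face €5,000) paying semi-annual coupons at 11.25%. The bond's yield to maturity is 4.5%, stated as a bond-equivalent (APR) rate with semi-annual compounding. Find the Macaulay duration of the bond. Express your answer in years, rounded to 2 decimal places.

Periodic yield y = 0.0225. Discount each cash flow and weight by its period:
  t   CF        PV=CF/(1+0.0225)^t    t·PV
  1       281.25       275.0611       275.0611
  2       281.25       269.0084       538.0169
  3       281.25       263.0889       789.2668
  4       281.25       257.2997     1,029.1988
  5       281.25       251.6378     1,258.1892
  6     5,281.25     4,621.2219    27,727.3316
  Σ                  5,937.3180    31,617.0644
Price P = Σ PV = 5,937.3180.
Macaulay duration = Σ(t·PV) / P = 31,617.0644 / 5,937.3180 = 5.32514 half-year periods.
In years: 5.32514 / 2 = 2.66257 years.

2.66 years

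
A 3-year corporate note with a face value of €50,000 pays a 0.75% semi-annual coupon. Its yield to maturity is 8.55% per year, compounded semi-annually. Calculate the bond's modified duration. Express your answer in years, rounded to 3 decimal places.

Periodic yield y = 0.04275. First find Macaulay duration:
  t   CF        PV=CF/(1+0.04275)^t    t·PV
  1       187.50       179.8130       179.8130
  2       187.50       172.4411       344.8823
  3       187.50       165.3715       496.1145
  4       187.50       158.5917       634.3668
  5       187.50       152.0899       760.4493
  6    50,187.50    39,040.4101   234,242.4608
  Σ                 39,868.7174   236,658.0868
P = 39,868.7174; Macaulay duration = 236,658.0868 / 39,868.7174 = 5.93593 half-year periods = 2.96797 years.
Modified duration = D_Mac / (1 + y) = 2.96797 / 1.04275 = 2.84629 years.

2.846 years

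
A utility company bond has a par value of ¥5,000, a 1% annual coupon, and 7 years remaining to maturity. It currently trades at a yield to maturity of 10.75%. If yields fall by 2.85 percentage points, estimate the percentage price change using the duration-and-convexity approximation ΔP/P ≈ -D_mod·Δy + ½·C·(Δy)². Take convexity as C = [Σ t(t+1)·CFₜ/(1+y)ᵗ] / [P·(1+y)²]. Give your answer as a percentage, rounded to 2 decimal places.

With y = 0.1075:
  t   CF        PV=CF/(1+0.1075)^t    t·PV        t(t+1)·PV
  1        50.00        45.1467        45.1467          90.2935
  2        50.00        40.7645        81.5291         244.5872
  3        50.00        36.8077       110.4231         441.6925
  4        50.00        33.2350       132.9398         664.6991
  5        50.00        30.0090       150.0449         900.2696
  6        50.00        27.0962       162.5769       1,138.0383
  7     5,050.00     2,471.0711    17,297.4974     138,379.9792
  Σ                  2,684.1301    17,980.1580     141,859.5593
P = 2,684.1301; D_Mac = 6.69869 yrs; D_mod = 6.04848 yrs; C = 43.08911.
Duration effect: -6.04848 × (-0.0285) = +0.172382
Convexity effect: 0.5 × 43.08911 × (-0.0285)² = +0.0174996
ΔP/P ≈ +0.172382 + 0.0174996 = +0.189881 = +18.9881%.

+18.99%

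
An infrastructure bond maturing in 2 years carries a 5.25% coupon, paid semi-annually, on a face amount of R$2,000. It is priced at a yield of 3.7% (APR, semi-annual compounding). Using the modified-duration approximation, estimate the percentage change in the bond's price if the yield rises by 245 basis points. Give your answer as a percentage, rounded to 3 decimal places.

Periodic yield y = 0.0185. Modified duration first:
  t   CF        PV=CF/(1+0.0185)^t    t·PV
  1        52.50        51.5464        51.5464
  2        52.50        50.6101       101.2202
  3        52.50        49.6908       149.0725
  4     2,052.50     1,907.3879     7,629.5518
  Σ                  2,059.2353     7,931.3908
P = 2,059.2353; D_Mac = 3.85162 half-year periods = 1.92581 yrs; D_mod = 1.92581/(1+0.0185) = 1.89083 yrs.
ΔP/P ≈ -D_mod · Δy = -1.89083 × (+0.0245) = -0.046325 = -4.6325%.

-4.633%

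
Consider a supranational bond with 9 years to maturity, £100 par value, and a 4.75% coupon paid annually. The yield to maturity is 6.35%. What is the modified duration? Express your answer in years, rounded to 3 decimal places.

6.985 years

Periodic yield y = 0.0635. First find Macaulay duration:
  t   CF        PV=CF/(1+0.0635)^t    t·PV
  1         4.75         4.4664         4.4664
  2         4.75         4.1997         8.3994
  3         4.75         3.9489        11.8468
  4         4.75         3.7132        14.8526
  5         4.75         3.4915        17.4573
  6         4.75         3.2830        19.6979
  7         4.75         3.0870        21.6087
  8         4.75         2.9026        23.2211
  9       104.75        60.1889       541.7003
  Σ                     89.2812       663.2506
P = 89.2812; Macaulay duration = 663.2506 / 89.2812 = 7.42879 years.
Modified duration = D_Mac / (1 + y) = 7.42879 / 1.0635 = 6.98522 years.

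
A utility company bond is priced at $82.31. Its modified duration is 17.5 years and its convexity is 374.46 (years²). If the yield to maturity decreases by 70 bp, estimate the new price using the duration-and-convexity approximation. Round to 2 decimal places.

Duration effect: -D_mod·Δy = -17.5 × (-0.007) = +0.122500
Convexity effect: ½·C·(Δy)² = 0.5 × 374.46 × (-0.007)² = +0.00917427
ΔP/P ≈ +0.122500 + 0.00917427 = +0.13167427
New price ≈ 82.31 × (1 + 0.13167427) = 93.1481091637.

$93.15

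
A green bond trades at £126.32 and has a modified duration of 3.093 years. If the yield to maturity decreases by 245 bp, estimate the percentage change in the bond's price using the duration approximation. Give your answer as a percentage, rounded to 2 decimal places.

+7.58%

Duration approximation: ΔP/P ≈ -D_mod · Δy = -3.093 × (-0.0245) = +0.0757785.
As a percentage: +7.57785%.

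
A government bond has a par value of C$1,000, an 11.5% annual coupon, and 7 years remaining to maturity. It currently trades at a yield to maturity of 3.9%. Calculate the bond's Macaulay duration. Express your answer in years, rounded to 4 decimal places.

5.5017 years

Periodic yield y = 0.039. Discount each cash flow and weight by its year:
  t   CF        PV=CF/(1+0.039)^t    t·PV
  1       115.00       110.6833       110.6833
  2       115.00       106.5287       213.0575
  3       115.00       102.5301       307.5902
  4       115.00        98.6815       394.7259
  5       115.00        94.9774       474.8868
  6       115.00        91.4123       548.4737
  7     1,115.00       853.0334     5,971.2338
  Σ                  1,457.8467     8,020.6512
Price P = Σ PV = 1,457.8467.
Macaulay duration = Σ(t·PV) / P = 8,020.6512 / 1,457.8467 = 5.50171 years.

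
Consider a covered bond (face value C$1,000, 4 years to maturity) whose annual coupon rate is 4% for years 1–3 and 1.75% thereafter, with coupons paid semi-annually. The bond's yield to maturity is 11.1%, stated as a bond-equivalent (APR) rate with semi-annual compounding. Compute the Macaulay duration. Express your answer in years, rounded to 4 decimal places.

3.6906 years

Periodic yield y = 0.0555. Discount each cash flow and weight by its period:
  t   CF        PV=CF/(1+0.0555)^t    t·PV
  1        20.00        18.9484        18.9484
  2        20.00        17.9520        35.9041
  3        20.00        17.0081        51.0242
  4        20.00        16.1138        64.4551
  5        20.00        15.2665        76.3324
  6        20.00        14.4637        86.7824
  7         8.75         5.9952        41.9661
  8     1,008.75       654.8135     5,238.5083
  Σ                    760.5611     5,613.9209
Price P = Σ PV = 760.5611.
Macaulay duration = Σ(t·PV) / P = 5,613.9209 / 760.5611 = 7.38129 half-year periods.
In years: 7.38129 / 2 = 3.69064 years.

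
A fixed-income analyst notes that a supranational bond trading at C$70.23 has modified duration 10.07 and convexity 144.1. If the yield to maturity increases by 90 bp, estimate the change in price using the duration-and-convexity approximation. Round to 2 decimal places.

-C$5.96

Duration effect: -D_mod·Δy = -10.07 × (+0.009) = -0.090630
Convexity effect: ½·C·(Δy)² = 0.5 × 144.1 × (0.009)² = +0.00583605
ΔP/P ≈ -0.090630 + 0.00583605 = -0.08479395
ΔP ≈ 70.23 × (-0.08479395) = -5.9550791085.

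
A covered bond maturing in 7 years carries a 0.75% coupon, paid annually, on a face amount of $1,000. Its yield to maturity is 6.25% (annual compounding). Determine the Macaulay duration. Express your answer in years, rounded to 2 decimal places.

6.81 years

Periodic yield y = 0.0625. Discount each cash flow and weight by its year:
  t   CF        PV=CF/(1+0.0625)^t    t·PV
  1         7.50         7.0588         7.0588
  2         7.50         6.6436        13.2872
  3         7.50         6.2528        18.7584
  4         7.50         5.8850        23.5399
  5         7.50         5.5388        27.6941
  6         7.50         5.2130        31.2780
  7     1,007.50       659.0866     4,613.6062
  Σ                    695.6786     4,735.2226
Price P = Σ PV = 695.6786.
Macaulay duration = Σ(t·PV) / P = 4,735.2226 / 695.6786 = 6.80662 years.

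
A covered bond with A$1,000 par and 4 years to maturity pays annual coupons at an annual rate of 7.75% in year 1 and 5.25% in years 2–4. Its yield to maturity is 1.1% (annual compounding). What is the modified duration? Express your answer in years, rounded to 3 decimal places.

3.637 years

Periodic yield y = 0.011. First find Macaulay duration:
  t   CF        PV=CF/(1+0.011)^t    t·PV
  1        77.50        76.6568        76.6568
  2        52.50        51.3638       102.7276
  3        52.50        50.8049       152.4148
  4     1,052.50     1,007.4360     4,029.7441
  Σ                  1,186.2615     4,361.5433
P = 1,186.2615; Macaulay duration = 4,361.5433 / 1,186.2615 = 3.67671 years.
Modified duration = D_Mac / (1 + y) = 3.67671 / 1.011 = 3.63671 years.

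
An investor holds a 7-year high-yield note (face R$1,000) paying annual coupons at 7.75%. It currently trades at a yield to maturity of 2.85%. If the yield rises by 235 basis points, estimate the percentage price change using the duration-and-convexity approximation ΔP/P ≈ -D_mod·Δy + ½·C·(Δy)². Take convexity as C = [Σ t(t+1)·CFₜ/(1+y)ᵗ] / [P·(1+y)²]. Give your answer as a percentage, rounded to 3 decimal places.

With y = 0.0285:
  t   CF        PV=CF/(1+0.0285)^t    t·PV        t(t+1)·PV
  1        77.50        75.3525        75.3525         150.7049
  2        77.50        73.2644       146.5288         439.5865
  3        77.50        71.2342       213.7027         854.8109
  4        77.50        69.2603       277.0413       1,385.2065
  5        77.50        67.3411       336.7055       2,020.2331
  6        77.50        65.4751       392.8504       2,749.9527
  7     1,077.50       885.0895     6,195.6268      49,565.0141
  Σ                  1,307.0171     7,637.8080      57,165.5086
P = 1,307.0171; D_Mac = 5.84369 yrs; D_mod = 5.68176 yrs; C = 41.34702.
Duration effect: -5.68176 × (+0.0235) = -0.133521
Convexity effect: 0.5 × 41.34702 × (0.0235)² = +0.0114169
ΔP/P ≈ -0.133521 + 0.0114169 = -0.122104 = -12.2104%.

-12.210%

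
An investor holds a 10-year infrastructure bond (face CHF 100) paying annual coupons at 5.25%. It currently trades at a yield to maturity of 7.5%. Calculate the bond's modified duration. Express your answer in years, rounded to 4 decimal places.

Periodic yield y = 0.075. First find Macaulay duration:
  t   CF        PV=CF/(1+0.075)^t    t·PV
  1         5.25         4.8837         4.8837
  2         5.25         4.5430         9.0860
  3         5.25         4.2260        12.6781
  4         5.25         3.9312        15.7248
  5         5.25         3.6569        18.2847
  6         5.25         3.4018        20.4108
  7         5.25         3.1645        22.1512
  8         5.25         2.9437        23.5495
  9         5.25         2.7383        24.6448
  10      105.25        51.0667       510.6666
  Σ                     84.5558       662.0803
P = 84.5558; Macaulay duration = 662.0803 / 84.5558 = 7.83010 years.
Modified duration = D_Mac / (1 + y) = 7.83010 / 1.075 = 7.28381 years.

7.2838 years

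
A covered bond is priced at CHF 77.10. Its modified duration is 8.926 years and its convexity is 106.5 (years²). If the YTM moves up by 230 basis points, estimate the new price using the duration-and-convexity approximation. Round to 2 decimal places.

CHF 63.44

Duration effect: -D_mod·Δy = -8.926 × (+0.023) = -0.205298
Convexity effect: ½·C·(Δy)² = 0.5 × 106.5 × (0.023)² = +0.02816925
ΔP/P ≈ -0.205298 + 0.02816925 = -0.17712875
New price ≈ 77.10 × (1 - 0.17712875) = 63.443373375.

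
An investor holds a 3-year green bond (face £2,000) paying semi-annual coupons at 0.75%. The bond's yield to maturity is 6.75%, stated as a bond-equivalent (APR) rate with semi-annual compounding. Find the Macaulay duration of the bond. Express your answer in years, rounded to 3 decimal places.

2.969 years

Periodic yield y = 0.03375. Discount each cash flow and weight by its period:
  t   CF        PV=CF/(1+0.03375)^t    t·PV
  1         7.50         7.2551         7.2551
  2         7.50         7.0183        14.0365
  3         7.50         6.7891        20.3674
  4         7.50         6.5675        26.2699
  5         7.50         6.3531        31.7654
  6     2,007.50     1,644.9868     9,869.9208
  Σ                  1,678.9699     9,969.6152
Price P = Σ PV = 1,678.9699.
Macaulay duration = Σ(t·PV) / P = 9,969.6152 / 1,678.9699 = 5.93794 half-year periods.
In years: 5.93794 / 2 = 2.96897 years.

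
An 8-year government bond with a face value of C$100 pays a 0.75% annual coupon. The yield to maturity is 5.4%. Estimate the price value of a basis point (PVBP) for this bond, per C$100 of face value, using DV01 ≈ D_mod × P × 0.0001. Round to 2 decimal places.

C$0.05

Periodic yield y = 0.054.
  t   CF        PV=CF/(1+0.054)^t    t·PV
  1         0.75         0.7116         0.7116
  2         0.75         0.6751         1.3502
  3         0.75         0.6405         1.9216
  4         0.75         0.6077         2.4309
  5         0.75         0.5766         2.8829
  6         0.75         0.5470         3.2822
  7         0.75         0.5190         3.6331
  8       100.75        66.1485       529.1882
  Σ                     70.4261       545.4007
P = 70.4261; D_Mac = 7.74430 yrs; D_mod = 7.34753 yrs.
DV01 ≈ 7.34753 × 70.4261 × 0.0001 = 0.051746.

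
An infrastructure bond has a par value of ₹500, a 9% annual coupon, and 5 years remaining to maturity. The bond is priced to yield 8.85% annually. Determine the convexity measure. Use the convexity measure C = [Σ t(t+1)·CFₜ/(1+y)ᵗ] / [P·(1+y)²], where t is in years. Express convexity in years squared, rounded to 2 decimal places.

20.26

With y = 0.0885:
  t   CF        PV=CF/(1+0.0885)^t    t·PV        t(t+1)·PV
  1        45.00        41.3413        41.3413          82.6826
  2        45.00        37.9801        75.9601         227.8804
  3        45.00        34.8921       104.6763         418.7053
  4        45.00        32.0552       128.2209         641.1044
  5       545.00       356.6599     1,783.2997      10,699.7983
  Σ                    502.9286     2,133.4983      12,070.1710
P = 502.9286.
Convexity = Σ t(t+1)·PV / [P·(1+y)²] = 12,070.1710 / (502.9286 × 1.184832) = 20.25584.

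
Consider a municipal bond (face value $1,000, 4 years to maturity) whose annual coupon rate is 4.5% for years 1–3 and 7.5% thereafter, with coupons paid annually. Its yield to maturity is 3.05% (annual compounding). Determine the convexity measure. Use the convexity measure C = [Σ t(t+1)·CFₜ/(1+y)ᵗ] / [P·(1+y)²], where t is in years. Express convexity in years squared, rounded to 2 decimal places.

With y = 0.0305:
  t   CF        PV=CF/(1+0.0305)^t    t·PV        t(t+1)·PV
  1        45.00        43.6681        43.6681          87.3362
  2        45.00        42.3757        84.7513         254.2540
  3        45.00        41.1215       123.3644         493.4575
  4     1,075.00       953.2712     3,813.0849      19,065.4243
  Σ                  1,080.4365     4,064.8687      19,900.4721
P = 1,080.4365.
Convexity = Σ t(t+1)·PV / [P·(1+y)²] = 19,900.4721 / (1,080.4365 × 1.061930) = 17.34475.

17.34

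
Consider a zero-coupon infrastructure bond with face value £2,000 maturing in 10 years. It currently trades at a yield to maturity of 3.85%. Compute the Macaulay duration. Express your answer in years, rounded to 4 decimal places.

10.0000 years

A zero-coupon bond has a single cash flow at maturity, so its Macaulay duration equals its maturity: 10 years.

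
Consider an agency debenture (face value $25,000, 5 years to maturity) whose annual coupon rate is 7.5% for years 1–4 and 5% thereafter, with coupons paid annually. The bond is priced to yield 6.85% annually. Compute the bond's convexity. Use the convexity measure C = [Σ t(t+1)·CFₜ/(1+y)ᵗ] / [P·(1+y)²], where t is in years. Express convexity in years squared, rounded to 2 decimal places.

With y = 0.0685:
  t   CF        PV=CF/(1+0.0685)^t    t·PV        t(t+1)·PV
  1     1,875.00     1,754.7964     1,754.7964       3,509.5929
  2     1,875.00     1,642.2990     3,284.5979       9,853.7938
  3     1,875.00     1,537.0135     4,611.0406      18,444.1624
  4     1,875.00     1,438.4778     5,753.9112      28,769.5561
  5    26,250.00    18,847.6269    94,238.1343     565,428.8059
  Σ                 25,220.2136   109,642.4805     626,005.9112
P = 25,220.2136.
Convexity = Σ t(t+1)·PV / [P·(1+y)²] = 626,005.9112 / (25,220.2136 × 1.141692) = 21.74106.

21.74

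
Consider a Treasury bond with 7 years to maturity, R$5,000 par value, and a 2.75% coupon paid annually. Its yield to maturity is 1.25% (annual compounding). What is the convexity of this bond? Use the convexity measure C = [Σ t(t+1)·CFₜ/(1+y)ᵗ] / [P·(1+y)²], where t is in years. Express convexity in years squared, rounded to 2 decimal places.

49.35

With y = 0.0125:
  t   CF        PV=CF/(1+0.0125)^t    t·PV        t(t+1)·PV
  1       137.50       135.8025       135.8025         271.6049
  2       137.50       134.1259       268.2518         804.7554
  3       137.50       132.4700       397.4101       1,589.6402
  4       137.50       130.8346       523.3384       2,616.6918
  5       137.50       129.2193       646.0967       3,876.5804
  6       137.50       127.6240       765.7443       5,360.2099
  7     5,137.50     4,709.6281    32,967.3965     263,739.1722
  Σ                  5,499.7044    35,704.0402     278,258.6548
P = 5,499.7044.
Convexity = Σ t(t+1)·PV / [P·(1+y)²] = 278,258.6548 / (5,499.7044 × 1.025156) = 49.35365.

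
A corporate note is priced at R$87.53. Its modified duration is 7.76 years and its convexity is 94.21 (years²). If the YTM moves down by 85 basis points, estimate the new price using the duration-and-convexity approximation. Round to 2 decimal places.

Duration effect: -D_mod·Δy = -7.76 × (-0.0085) = +0.065960
Convexity effect: ½·C·(Δy)² = 0.5 × 94.21 × (-0.0085)² = +0.00340333625
ΔP/P ≈ +0.065960 + 0.00340333625 = +0.06936333625
New price ≈ 87.53 × (1 + 0.06936333625) = 93.6013728219625.

R$93.60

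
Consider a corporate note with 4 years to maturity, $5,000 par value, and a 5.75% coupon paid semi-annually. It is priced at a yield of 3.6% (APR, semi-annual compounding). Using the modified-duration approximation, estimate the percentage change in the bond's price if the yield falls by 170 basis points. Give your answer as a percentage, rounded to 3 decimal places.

+6.089%

Periodic yield y = 0.018. Modified duration first:
  t   CF        PV=CF/(1+0.018)^t    t·PV
  1       143.75       141.2083       141.2083
  2       143.75       138.7114       277.4229
  3       143.75       136.2588       408.7764
  4       143.75       133.8495       535.3980
  5       143.75       131.4828       657.4140
  6       143.75       129.1580       774.9478
  7       143.75       126.8742       888.1196
  8     5,143.75     4,459.6177    35,676.9414
  Σ                  5,397.1607    39,360.2283
P = 5,397.1607; D_Mac = 7.29277 half-year periods = 3.64638 yrs; D_mod = 3.64638/(1+0.018) = 3.58191 yrs.
ΔP/P ≈ -D_mod · Δy = -3.58191 × (-0.017) = +0.060892 = +6.0892%.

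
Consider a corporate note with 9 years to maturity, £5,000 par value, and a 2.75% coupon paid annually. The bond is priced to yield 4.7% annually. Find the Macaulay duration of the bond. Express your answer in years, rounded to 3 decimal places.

Periodic yield y = 0.047. Discount each cash flow and weight by its year:
  t   CF        PV=CF/(1+0.047)^t    t·PV
  1       137.50       131.3276       131.3276
  2       137.50       125.4323       250.8646
  3       137.50       119.8016       359.4048
  4       137.50       114.4237       457.6948
  5       137.50       109.2872       546.4360
  6       137.50       104.3813       626.2877
  7       137.50        99.6956       697.8691
  8       137.50        95.2202       761.7619
  9     5,137.50     3,398.0651    30,582.5862
  Σ                  4,297.6346    34,414.2327
Price P = Σ PV = 4,297.6346.
Macaulay duration = Σ(t·PV) / P = 34,414.2327 / 4,297.6346 = 8.00771 years.

8.008 years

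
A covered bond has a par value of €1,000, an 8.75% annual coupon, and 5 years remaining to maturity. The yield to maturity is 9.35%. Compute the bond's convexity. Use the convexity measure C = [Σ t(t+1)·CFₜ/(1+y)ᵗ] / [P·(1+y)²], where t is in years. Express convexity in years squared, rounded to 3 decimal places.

With y = 0.0935:
  t   CF        PV=CF/(1+0.0935)^t    t·PV        t(t+1)·PV
  1        87.50        80.0183        80.0183         160.0366
  2        87.50        73.1763       146.3526         439.0578
  3        87.50        66.9193       200.7580         803.0322
  4        87.50        61.1974       244.7896       1,223.9478
  5     1,087.50       695.5612     3,477.8058      20,866.8351
  Σ                    976.8725     4,149.7243      23,492.9095
P = 976.8725.
Convexity = Σ t(t+1)·PV / [P·(1+y)²] = 23,492.9095 / (976.8725 × 1.195742) = 20.11228.

20.112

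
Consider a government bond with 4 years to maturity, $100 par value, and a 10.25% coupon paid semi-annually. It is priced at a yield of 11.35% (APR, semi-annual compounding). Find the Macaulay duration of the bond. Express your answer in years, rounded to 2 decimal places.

Periodic yield y = 0.05675. Discount each cash flow and weight by its period:
  t   CF        PV=CF/(1+0.05675)^t    t·PV
  1        5.125         4.8498         4.8498
  2        5.125         4.5893         9.1787
  3        5.125         4.3429        13.0286
  4        5.125         4.1097        16.4386
  5        5.125         3.8890        19.4448
  6        5.125         3.6801        22.0806
  7        5.125         3.4825        24.3773
  8      105.125        67.5971       540.7767
  Σ                     96.5402       650.1750
Price P = Σ PV = 96.5402.
Macaulay duration = Σ(t·PV) / P = 650.1750 / 96.5402 = 6.73476 half-year periods.
In years: 6.73476 / 2 = 3.36738 years.

3.37 years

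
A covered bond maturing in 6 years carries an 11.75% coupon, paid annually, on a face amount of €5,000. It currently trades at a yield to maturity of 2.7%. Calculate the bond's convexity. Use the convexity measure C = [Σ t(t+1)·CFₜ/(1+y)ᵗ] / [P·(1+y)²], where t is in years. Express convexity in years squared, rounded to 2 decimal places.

30.06

With y = 0.027:
  t   CF        PV=CF/(1+0.027)^t    t·PV        t(t+1)·PV
  1       587.50       572.0545       572.0545       1,144.1091
  2       587.50       557.0151     1,114.0302       3,342.0907
  3       587.50       542.3711     1,627.1133       6,508.4532
  4       587.50       528.1121     2,112.4483      10,562.2415
  5       587.50       514.2279     2,571.1396      15,426.8376
  6     5,587.50     4,762.0601    28,572.3608     200,006.5253
  Σ                  7,475.8409    36,569.1467     236,990.2574
P = 7,475.8409.
Convexity = Σ t(t+1)·PV / [P·(1+y)²] = 236,990.2574 / (7,475.8409 × 1.054729) = 30.05589.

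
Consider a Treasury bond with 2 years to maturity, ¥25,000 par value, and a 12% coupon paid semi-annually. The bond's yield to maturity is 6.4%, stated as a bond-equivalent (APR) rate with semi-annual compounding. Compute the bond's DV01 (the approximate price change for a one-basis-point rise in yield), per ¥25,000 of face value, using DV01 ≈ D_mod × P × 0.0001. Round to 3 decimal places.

¥4.933

Periodic yield y = 0.032.
  t   CF        PV=CF/(1+0.032)^t    t·PV
  1     1,500.00     1,453.4884     1,453.4884
  2     1,500.00     1,408.4190     2,816.8379
  3     1,500.00     1,364.7471     4,094.2412
  4    26,500.00    23,362.9180    93,451.6720
  Σ                 27,589.5724   101,816.2395
P = 27,589.5724; D_Mac = 3.69039 half-year periods = 1.84519 yrs; D_mod = 1.78798 yrs.
DV01 ≈ 1.78798 × 27,589.5724 × 0.0001 = 4.932957.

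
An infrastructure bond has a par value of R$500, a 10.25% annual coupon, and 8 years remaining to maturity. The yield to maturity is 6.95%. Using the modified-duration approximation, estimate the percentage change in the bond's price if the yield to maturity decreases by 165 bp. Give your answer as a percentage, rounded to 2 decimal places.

Periodic yield y = 0.0695. Modified duration first:
  t   CF        PV=CF/(1+0.0695)^t    t·PV
  1        51.25        47.9196        47.9196
  2        51.25        44.8056        89.6112
  3        51.25        41.8940       125.6819
  4        51.25        39.1715       156.6862
  5        51.25        36.6260       183.1302
  6        51.25        34.2459       205.4757
  7        51.25        32.0205       224.1436
  8       551.25       322.0344     2,576.2754
  Σ                    598.7176     3,608.9237
P = 598.7176; D_Mac = 6.02776 yrs; D_mod = 6.02776/(1+0.0695) = 5.63605 yrs.
ΔP/P ≈ -D_mod · Δy = -5.63605 × (-0.0165) = +0.092995 = +9.2995%.

+9.30%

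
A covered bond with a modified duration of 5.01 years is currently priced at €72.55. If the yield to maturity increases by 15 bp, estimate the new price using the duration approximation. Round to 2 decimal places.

Duration approximation: ΔP/P ≈ -D_mod · Δy = -5.01 × (+0.0015) = -0.007515.
New price ≈ 72.55 × (1 - 0.007515) = 72.00478675.

€72.00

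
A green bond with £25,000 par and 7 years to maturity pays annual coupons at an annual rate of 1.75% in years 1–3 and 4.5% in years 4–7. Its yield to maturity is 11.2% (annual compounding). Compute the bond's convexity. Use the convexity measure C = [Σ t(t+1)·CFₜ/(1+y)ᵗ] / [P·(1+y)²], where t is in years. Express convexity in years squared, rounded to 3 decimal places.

With y = 0.112:
  t   CF        PV=CF/(1+0.112)^t    t·PV        t(t+1)·PV
  1       437.50       393.4353       393.4353         786.8705
  2       437.50       353.8087       707.6174       2,122.8521
  3       437.50       318.1733       954.5198       3,818.0793
  4     1,125.00       735.7553     2,943.0210      14,715.1051
  5     1,125.00       661.6504     3,308.2521      19,849.5123
  6     1,125.00       595.0094     3,570.0562      24,990.3932
  7    26,125.00    12,425.7551    86,980.2854     695,842.2833
  Σ                 15,483.5873    98,857.1871     762,125.0958
P = 15,483.5873.
Convexity = Σ t(t+1)·PV / [P·(1+y)²] = 762,125.0958 / (15,483.5873 × 1.236544) = 39.80568.

39.806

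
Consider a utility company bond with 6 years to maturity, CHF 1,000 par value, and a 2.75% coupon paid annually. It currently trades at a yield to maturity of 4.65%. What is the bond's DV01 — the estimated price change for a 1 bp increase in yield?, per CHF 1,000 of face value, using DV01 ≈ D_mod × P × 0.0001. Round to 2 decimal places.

CHF 0.48

Periodic yield y = 0.0465.
  t   CF        PV=CF/(1+0.0465)^t    t·PV
  1        27.50        26.2781        26.2781
  2        27.50        25.1104        50.2209
  3        27.50        23.9947        71.9840
  4        27.50        22.9285        91.7140
  5        27.50        21.9097       109.5485
  6     1,027.50       782.2516     4,693.5093
  Σ                    902.4730     5,043.2549
P = 902.4730; D_Mac = 5.58826 yrs; D_mod = 5.33995 yrs.
DV01 ≈ 5.33995 × 902.4730 × 0.0001 = 0.481916.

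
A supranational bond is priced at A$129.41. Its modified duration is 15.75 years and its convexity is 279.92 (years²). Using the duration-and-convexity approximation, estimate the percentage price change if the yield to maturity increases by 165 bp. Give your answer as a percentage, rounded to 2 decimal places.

-22.18%

Duration effect: -D_mod·Δy = -15.75 × (+0.0165) = -0.259875
Convexity effect: ½·C·(Δy)² = 0.5 × 279.92 × (0.0165)² = +0.03810411
ΔP/P ≈ -0.259875 + 0.03810411 = -0.22177089
= -22.177089%.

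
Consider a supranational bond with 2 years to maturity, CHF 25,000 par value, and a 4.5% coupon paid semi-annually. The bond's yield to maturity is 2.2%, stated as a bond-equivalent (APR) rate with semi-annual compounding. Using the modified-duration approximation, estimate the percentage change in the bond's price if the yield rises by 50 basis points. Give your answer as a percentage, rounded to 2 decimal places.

-0.96%

Periodic yield y = 0.011. Modified duration first:
  t   CF        PV=CF/(1+0.011)^t    t·PV
  1       562.50       556.3798       556.3798
  2       562.50       550.3262     1,100.6525
  3       562.50       544.3385     1,633.0155
  4    25,562.50    24,468.0130    97,872.0521
  Σ                 26,119.0576   101,162.0999
P = 26,119.0576; D_Mac = 3.87311 half-year periods = 1.93656 yrs; D_mod = 1.93656/(1+0.011) = 1.91549 yrs.
ΔP/P ≈ -D_mod · Δy = -1.91549 × (+0.005) = -0.009577 = -0.9577%.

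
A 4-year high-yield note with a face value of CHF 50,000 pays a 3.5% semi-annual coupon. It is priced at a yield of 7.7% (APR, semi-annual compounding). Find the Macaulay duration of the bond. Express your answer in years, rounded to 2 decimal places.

3.74 years

Periodic yield y = 0.0385. Discount each cash flow and weight by its period:
  t   CF        PV=CF/(1+0.0385)^t    t·PV
  1       875.00       842.5614       842.5614
  2       875.00       811.3254     1,622.6507
  3       875.00       781.2473     2,343.7420
  4       875.00       752.2844     3,009.1376
  5       875.00       724.3952     3,621.9759
  6       875.00       697.5399     4,185.2393
  7       875.00       671.6802     4,701.7614
  8    50,875.00    37,605.5907   300,844.7259
  Σ                 42,886.6245   321,171.7942
Price P = Σ PV = 42,886.6245.
Macaulay duration = Σ(t·PV) / P = 321,171.7942 / 42,886.6245 = 7.48886 half-year periods.
In years: 7.48886 / 2 = 3.74443 years.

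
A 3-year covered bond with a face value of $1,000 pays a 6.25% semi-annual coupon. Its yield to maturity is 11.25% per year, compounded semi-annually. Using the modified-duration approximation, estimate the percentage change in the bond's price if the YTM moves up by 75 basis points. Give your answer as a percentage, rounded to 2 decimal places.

Periodic yield y = 0.05625. Modified duration first:
  t   CF        PV=CF/(1+0.05625)^t    t·PV
  1        31.25        29.5858        29.5858
  2        31.25        28.0102        56.0204
  3        31.25        26.5186        79.5557
  4        31.25        25.1063       100.4253
  5        31.25        23.7693       118.8465
  6     1,031.25       742.6149     4,455.6891
  Σ                    875.6051     4,840.1228
P = 875.6051; D_Mac = 5.52775 half-year periods = 2.76387 yrs; D_mod = 2.76387/(1+0.05625) = 2.61668 yrs.
ΔP/P ≈ -D_mod · Δy = -2.61668 × (+0.0075) = -0.019625 = -1.9625%.

-1.96%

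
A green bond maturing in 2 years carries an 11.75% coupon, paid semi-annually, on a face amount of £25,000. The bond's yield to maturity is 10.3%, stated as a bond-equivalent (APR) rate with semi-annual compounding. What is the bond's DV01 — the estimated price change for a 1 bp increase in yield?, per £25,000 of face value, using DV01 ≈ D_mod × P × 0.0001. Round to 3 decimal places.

£4.491

Periodic yield y = 0.0515.
  t   CF        PV=CF/(1+0.0515)^t    t·PV
  1     1,468.75     1,396.8141     1,396.8141
  2     1,468.75     1,328.4014     2,656.8028
  3     1,468.75     1,263.3394     3,790.0183
  4    26,468.75    21,651.9155    86,607.6621
  Σ                 25,640.4704    94,451.2972
P = 25,640.4704; D_Mac = 3.68368 half-year periods = 1.84184 yrs; D_mod = 1.75163 yrs.
DV01 ≈ 1.75163 × 25,640.4704 × 0.0001 = 4.491265.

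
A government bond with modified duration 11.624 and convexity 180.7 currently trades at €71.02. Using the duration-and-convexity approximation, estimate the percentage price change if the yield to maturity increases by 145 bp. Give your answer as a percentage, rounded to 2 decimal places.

Duration effect: -D_mod·Δy = -11.624 × (+0.0145) = -0.168548
Convexity effect: ½·C·(Δy)² = 0.5 × 180.7 × (0.0145)² = +0.0189960875
ΔP/P ≈ -0.168548 + 0.0189960875 = -0.1495519125
= -14.95519125%.

-14.96%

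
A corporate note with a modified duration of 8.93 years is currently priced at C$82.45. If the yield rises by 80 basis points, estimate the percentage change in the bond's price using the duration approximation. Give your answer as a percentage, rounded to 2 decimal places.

Duration approximation: ΔP/P ≈ -D_mod · Δy = -8.93 × (+0.008) = -0.071440.
As a percentage: -7.1440%.

-7.14%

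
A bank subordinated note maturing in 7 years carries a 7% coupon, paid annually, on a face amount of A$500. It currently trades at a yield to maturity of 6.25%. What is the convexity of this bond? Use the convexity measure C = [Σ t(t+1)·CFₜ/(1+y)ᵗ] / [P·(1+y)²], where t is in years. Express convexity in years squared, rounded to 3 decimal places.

38.355

With y = 0.0625:
  t   CF        PV=CF/(1+0.0625)^t    t·PV        t(t+1)·PV
  1        35.00        32.9412        32.9412          65.8824
  2        35.00        31.0035        62.0069         186.0208
  3        35.00        29.1797        87.5392         350.1567
  4        35.00        27.4633       109.8531         549.2655
  5        35.00        25.8478       129.2389         775.4336
  6        35.00        24.3273       145.9640       1,021.7478
  7       535.00       349.9864     2,449.9050      19,599.2403
  Σ                    520.7492     3,017.4483      22,547.7470
P = 520.7492.
Convexity = Σ t(t+1)·PV / [P·(1+y)²] = 22,547.7470 / (520.7492 × 1.128906) = 38.35453.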